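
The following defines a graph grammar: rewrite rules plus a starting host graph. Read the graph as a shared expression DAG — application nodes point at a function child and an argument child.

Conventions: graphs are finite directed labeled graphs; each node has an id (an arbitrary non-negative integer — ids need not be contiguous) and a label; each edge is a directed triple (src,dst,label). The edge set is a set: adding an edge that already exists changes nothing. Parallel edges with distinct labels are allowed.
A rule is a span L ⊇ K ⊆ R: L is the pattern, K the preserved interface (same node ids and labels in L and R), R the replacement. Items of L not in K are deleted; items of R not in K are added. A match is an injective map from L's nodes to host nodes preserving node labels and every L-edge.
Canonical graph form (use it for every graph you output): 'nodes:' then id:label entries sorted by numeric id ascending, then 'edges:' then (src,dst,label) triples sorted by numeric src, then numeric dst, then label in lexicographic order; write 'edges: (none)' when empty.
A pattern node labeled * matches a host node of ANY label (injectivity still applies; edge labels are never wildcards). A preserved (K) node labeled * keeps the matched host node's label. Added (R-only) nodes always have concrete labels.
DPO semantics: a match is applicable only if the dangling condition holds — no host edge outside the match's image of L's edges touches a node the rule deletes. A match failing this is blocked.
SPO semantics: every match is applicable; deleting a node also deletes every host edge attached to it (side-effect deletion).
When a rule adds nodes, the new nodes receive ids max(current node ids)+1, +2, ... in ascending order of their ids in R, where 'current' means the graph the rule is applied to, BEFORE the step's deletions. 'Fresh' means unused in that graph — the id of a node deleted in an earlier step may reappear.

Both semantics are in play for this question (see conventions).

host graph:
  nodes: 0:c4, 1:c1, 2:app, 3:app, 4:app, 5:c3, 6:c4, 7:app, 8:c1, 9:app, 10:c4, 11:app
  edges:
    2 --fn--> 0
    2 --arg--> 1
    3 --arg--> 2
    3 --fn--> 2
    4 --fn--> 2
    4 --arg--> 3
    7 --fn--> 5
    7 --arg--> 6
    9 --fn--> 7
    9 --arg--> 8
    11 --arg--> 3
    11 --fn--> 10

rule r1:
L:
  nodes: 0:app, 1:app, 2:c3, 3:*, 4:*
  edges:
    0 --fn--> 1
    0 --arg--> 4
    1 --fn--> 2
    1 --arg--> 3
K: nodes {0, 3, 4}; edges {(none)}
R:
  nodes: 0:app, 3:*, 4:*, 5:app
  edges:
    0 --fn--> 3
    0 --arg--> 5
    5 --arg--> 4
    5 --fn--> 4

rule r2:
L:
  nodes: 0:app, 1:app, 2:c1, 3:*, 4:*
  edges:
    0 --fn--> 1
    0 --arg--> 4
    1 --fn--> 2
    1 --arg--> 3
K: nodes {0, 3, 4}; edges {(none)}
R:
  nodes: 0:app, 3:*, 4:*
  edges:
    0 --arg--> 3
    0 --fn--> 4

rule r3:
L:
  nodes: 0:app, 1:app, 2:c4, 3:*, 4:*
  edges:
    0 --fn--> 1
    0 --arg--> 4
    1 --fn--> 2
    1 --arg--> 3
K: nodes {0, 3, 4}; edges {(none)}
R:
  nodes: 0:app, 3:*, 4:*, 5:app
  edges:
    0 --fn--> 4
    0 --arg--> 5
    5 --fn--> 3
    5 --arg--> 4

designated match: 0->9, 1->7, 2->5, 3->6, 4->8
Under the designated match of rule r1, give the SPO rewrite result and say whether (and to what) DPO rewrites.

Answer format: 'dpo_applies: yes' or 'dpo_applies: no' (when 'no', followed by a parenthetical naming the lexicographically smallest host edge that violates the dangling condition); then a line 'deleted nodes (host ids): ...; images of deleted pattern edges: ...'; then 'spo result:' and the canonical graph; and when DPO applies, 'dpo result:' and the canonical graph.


dpo_applies: yes
deleted nodes (host ids): 5, 7; images of deleted pattern edges: (7,5,fn); (7,6,arg); (9,7,fn); (9,8,arg)
spo result:
nodes: 0:c4, 1:c1, 2:app, 3:app, 4:app, 6:c4, 8:c1, 9:app, 10:c4, 11:app, 12:app
edges: (2,0,fn); (2,1,arg); (3,2,arg); (3,2,fn); (4,2,fn); (4,3,arg); (9,6,fn); (9,12,arg); (11,3,arg); (11,10,fn); (12,8,arg); (12,8,fn)
dpo result:
nodes: 0:c4, 1:c1, 2:app, 3:app, 4:app, 6:c4, 8:c1, 9:app, 10:c4, 11:app, 12:app
edges: (2,0,fn); (2,1,arg); (3,2,arg); (3,2,fn); (4,2,fn); (4,3,arg); (9,6,fn); (9,12,arg); (11,3,arg); (11,10,fn); (12,8,arg); (12,8,fn)


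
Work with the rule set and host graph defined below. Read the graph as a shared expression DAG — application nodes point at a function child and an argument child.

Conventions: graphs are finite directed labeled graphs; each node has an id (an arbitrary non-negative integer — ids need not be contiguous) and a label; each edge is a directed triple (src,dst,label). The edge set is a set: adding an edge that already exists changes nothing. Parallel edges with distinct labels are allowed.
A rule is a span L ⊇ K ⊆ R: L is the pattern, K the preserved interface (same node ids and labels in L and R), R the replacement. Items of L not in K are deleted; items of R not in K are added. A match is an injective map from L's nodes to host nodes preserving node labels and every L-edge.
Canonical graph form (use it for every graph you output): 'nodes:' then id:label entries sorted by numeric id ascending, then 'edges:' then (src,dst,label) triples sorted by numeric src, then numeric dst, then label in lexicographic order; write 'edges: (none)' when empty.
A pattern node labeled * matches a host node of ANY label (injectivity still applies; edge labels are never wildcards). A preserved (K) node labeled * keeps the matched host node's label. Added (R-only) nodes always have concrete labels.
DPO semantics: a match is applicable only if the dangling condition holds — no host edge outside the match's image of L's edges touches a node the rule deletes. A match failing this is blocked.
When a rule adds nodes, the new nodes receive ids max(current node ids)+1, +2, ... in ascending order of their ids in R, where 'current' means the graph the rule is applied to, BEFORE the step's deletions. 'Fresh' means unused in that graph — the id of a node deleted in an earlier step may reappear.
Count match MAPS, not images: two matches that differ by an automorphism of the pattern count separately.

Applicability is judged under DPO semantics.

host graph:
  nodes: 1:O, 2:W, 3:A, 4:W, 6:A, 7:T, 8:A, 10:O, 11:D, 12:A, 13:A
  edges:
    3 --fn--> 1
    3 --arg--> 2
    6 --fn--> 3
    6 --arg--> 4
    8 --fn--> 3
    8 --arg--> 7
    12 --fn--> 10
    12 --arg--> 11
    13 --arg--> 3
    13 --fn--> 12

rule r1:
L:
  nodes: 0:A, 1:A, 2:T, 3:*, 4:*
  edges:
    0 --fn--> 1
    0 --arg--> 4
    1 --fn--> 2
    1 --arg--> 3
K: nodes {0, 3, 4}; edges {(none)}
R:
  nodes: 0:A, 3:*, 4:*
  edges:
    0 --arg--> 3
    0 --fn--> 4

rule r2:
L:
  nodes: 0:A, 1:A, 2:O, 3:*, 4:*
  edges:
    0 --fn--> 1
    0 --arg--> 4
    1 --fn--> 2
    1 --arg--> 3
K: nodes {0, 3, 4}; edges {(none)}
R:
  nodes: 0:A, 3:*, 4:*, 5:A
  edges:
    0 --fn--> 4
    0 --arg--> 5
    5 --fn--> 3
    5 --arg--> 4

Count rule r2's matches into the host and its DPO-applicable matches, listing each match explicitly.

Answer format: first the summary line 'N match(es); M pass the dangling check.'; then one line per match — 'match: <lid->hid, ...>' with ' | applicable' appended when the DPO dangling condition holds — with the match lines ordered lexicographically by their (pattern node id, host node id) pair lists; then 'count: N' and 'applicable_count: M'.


3 match(es); 1 pass the dangling check.
match: 0->6, 1->3, 2->1, 3->2, 4->4
match: 0->8, 1->3, 2->1, 3->2, 4->7
match: 0->13, 1->12, 2->10, 3->11, 4->3 | applicable
count: 3
applicable_count: 1


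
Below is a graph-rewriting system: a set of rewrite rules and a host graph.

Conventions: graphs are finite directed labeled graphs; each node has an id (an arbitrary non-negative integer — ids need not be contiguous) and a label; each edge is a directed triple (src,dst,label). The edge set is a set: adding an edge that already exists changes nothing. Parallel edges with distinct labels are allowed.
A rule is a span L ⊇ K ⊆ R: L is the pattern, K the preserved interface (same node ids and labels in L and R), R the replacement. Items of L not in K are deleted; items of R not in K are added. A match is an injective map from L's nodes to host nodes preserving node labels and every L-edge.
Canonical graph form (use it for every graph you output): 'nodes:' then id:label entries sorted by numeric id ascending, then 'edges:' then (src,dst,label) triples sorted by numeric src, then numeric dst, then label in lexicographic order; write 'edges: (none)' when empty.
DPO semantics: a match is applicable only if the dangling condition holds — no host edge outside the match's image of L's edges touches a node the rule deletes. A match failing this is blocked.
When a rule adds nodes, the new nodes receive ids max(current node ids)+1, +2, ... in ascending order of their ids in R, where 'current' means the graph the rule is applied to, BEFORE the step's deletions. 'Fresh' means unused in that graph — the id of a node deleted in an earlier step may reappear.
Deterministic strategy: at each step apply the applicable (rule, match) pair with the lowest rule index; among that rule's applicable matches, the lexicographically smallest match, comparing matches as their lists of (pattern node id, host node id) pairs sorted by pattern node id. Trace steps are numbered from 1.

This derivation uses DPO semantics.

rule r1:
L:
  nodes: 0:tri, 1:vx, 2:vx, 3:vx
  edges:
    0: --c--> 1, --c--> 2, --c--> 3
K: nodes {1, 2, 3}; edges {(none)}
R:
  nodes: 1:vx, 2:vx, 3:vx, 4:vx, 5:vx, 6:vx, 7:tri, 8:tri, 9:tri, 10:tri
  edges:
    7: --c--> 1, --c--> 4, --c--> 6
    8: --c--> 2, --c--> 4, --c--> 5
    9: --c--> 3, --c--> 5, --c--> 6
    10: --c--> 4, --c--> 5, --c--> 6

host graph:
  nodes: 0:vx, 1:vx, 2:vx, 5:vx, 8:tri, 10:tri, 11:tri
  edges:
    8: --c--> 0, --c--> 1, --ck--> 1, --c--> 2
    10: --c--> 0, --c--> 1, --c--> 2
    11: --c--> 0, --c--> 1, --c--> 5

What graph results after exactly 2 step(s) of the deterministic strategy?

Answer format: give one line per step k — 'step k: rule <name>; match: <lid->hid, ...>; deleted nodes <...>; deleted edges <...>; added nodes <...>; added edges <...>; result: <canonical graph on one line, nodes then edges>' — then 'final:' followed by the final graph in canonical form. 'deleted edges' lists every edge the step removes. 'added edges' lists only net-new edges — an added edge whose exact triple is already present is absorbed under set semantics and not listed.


step 1: rule r1; match: 0->10, 1->0, 2->1, 3->2; deleted nodes 10; deleted edges (10,0,c); (10,1,c); (10,2,c); added nodes 12, 13, 14, 15, 16, 17, 18; added edges (15,0,c); (15,12,c); (15,14,c); (16,1,c); (16,12,c); (16,13,c); (17,2,c); (17,13,c); (17,14,c); (18,12,c); (18,13,c); (18,14,c); result: nodes: 0:vx, 1:vx, 2:vx, 5:vx, 8:tri, 11:tri, 12:vx, 13:vx, 14:vx, 15:tri, 16:tri, 17:tri, 18:tri edges: (8,0,c); (8,1,c); (8,1,ck); (8,2,c); (11,0,c); (11,1,c); (11,5,c); (15,0,c); (15,12,c); (15,14,c); (16,1,c); (16,12,c); (16,13,c); (17,2,c); (17,13,c); (17,14,c); (18,12,c); (18,13,c); (18,14,c)
step 2: rule r1; match: 0->11, 1->0, 2->1, 3->5; deleted nodes 11; deleted edges (11,0,c); (11,1,c); (11,5,c); added nodes 19, 20, 21, 22, 23, 24, 25; added edges (22,0,c); (22,19,c); (22,21,c); (23,1,c); (23,19,c); (23,20,c); (24,5,c); (24,20,c); (24,21,c); (25,19,c); (25,20,c); (25,21,c); result: nodes: 0:vx, 1:vx, 2:vx, 5:vx, 8:tri, 12:vx, 13:vx, 14:vx, 15:tri, 16:tri, 17:tri, 18:tri, 19:vx, 20:vx, 21:vx, 22:tri, 23:tri, 24:tri, 25:tri edges: (8,0,c); (8,1,c); (8,1,ck); (8,2,c); (15,0,c); (15,12,c); (15,14,c); (16,1,c); (16,12,c); (16,13,c); (17,2,c); (17,13,c); (17,14,c); (18,12,c); (18,13,c); (18,14,c); (22,0,c); (22,19,c); (22,21,c); (23,1,c); (23,19,c); (23,20,c); (24,5,c); (24,20,c); (24,21,c); (25,19,c); (25,20,c); (25,21,c)
final:
nodes: 0:vx, 1:vx, 2:vx, 5:vx, 8:tri, 12:vx, 13:vx, 14:vx, 15:tri, 16:tri, 17:tri, 18:tri, 19:vx, 20:vx, 21:vx, 22:tri, 23:tri, 24:tri, 25:tri
edges: (8,0,c); (8,1,c); (8,1,ck); (8,2,c); (15,0,c); (15,12,c); (15,14,c); (16,1,c); (16,12,c); (16,13,c); (17,2,c); (17,13,c); (17,14,c); (18,12,c); (18,13,c); (18,14,c); (22,0,c); (22,19,c); (22,21,c); (23,1,c); (23,19,c); (23,20,c); (24,5,c); (24,20,c); (24,21,c); (25,19,c); (25,20,c); (25,21,c)


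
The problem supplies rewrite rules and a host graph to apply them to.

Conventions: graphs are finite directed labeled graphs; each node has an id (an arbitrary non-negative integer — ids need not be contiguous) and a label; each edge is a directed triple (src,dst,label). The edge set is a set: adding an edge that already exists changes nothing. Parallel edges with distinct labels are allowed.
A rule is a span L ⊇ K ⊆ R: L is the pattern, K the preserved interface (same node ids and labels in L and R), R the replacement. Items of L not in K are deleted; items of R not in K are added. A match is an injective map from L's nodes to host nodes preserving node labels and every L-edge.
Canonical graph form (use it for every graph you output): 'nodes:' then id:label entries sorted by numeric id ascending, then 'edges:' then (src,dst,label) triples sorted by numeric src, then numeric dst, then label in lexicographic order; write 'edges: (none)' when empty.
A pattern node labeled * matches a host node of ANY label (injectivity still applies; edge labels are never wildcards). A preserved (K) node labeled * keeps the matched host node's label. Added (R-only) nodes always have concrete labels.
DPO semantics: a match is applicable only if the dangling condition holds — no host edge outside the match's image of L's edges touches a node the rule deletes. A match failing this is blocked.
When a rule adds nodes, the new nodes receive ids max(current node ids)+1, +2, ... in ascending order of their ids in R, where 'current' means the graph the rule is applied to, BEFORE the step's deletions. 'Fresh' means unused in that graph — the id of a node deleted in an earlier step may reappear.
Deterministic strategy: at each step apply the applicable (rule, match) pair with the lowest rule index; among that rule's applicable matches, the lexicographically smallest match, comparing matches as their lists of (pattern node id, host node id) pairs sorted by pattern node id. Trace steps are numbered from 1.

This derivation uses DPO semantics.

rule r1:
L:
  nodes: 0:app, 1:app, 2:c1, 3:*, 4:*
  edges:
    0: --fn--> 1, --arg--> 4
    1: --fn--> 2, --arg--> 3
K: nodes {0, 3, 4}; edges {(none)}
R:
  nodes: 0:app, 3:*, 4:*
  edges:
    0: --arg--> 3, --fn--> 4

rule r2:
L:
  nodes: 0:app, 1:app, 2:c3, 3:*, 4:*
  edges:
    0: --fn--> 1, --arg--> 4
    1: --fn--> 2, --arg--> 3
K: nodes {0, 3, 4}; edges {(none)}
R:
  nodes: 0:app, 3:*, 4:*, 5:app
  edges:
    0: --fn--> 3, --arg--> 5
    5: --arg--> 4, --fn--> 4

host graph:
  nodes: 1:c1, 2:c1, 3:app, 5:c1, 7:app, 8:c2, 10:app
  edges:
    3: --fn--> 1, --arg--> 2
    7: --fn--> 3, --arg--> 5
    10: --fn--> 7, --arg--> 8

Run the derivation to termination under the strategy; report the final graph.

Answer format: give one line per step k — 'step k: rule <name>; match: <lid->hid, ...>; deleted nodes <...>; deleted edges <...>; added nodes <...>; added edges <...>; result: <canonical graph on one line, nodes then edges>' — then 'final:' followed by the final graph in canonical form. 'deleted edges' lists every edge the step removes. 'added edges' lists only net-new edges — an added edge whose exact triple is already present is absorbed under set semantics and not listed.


step 1: rule r1; match: 0->7, 1->3, 2->1, 3->2, 4->5; deleted nodes 1, 3; deleted edges (3,1,fn); (3,2,arg); (7,3,fn); (7,5,arg); added nodes (none); added edges (7,2,arg); (7,5,fn); result: nodes: 2:c1, 5:c1, 7:app, 8:c2, 10:app edges: (7,2,arg); (7,5,fn); (10,7,fn); (10,8,arg)
step 2: rule r1; match: 0->10, 1->7, 2->5, 3->2, 4->8; deleted nodes 5, 7; deleted edges (7,2,arg); (7,5,fn); (10,7,fn); (10,8,arg); added nodes (none); added edges (10,2,arg); (10,8,fn); result: nodes: 2:c1, 8:c2, 10:app edges: (10,2,arg); (10,8,fn)
final:
nodes: 2:c1, 8:c2, 10:app
edges: (10,2,arg); (10,8,fn)


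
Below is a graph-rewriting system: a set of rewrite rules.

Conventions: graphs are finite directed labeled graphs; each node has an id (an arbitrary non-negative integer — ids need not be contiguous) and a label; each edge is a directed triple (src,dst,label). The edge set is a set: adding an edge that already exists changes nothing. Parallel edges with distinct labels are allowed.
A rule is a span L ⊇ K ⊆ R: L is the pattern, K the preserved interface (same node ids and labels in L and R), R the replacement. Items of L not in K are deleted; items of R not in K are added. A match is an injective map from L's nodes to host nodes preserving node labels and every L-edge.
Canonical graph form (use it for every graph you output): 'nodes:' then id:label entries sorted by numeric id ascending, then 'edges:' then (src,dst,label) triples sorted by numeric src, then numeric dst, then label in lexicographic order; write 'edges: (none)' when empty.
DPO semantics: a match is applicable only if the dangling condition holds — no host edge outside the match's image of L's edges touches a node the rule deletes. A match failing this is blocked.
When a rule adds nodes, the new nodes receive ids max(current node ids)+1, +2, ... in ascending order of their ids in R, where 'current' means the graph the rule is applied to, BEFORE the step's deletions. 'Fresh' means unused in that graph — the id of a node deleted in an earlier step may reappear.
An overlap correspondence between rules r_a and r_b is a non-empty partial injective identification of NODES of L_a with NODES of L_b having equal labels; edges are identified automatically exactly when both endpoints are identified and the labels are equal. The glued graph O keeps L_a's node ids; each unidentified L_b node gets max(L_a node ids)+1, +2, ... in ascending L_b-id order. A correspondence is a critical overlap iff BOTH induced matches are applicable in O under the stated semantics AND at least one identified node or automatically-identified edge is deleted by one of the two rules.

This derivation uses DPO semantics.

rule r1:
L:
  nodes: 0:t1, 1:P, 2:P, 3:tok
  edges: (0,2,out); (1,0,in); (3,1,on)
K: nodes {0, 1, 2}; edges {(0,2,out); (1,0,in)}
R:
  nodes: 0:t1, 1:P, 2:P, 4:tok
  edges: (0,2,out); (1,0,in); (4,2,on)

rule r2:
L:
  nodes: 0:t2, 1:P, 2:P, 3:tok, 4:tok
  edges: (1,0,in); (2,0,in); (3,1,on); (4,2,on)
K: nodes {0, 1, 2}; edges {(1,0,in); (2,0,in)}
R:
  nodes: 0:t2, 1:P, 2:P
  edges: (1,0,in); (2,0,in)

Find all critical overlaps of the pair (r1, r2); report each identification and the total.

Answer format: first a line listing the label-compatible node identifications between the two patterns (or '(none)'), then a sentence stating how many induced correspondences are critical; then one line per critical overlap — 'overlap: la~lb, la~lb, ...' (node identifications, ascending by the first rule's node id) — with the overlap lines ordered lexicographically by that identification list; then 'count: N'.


label-compatible node identifications between L(r1) and L(r2): 1~1, 1~2, 2~1, 2~2, 3~3, 3~4
4 of the induced correspondences are critical overlaps of r1 and r2.
overlap: 1~1, 2~2, 3~3
overlap: 1~1, 3~3
overlap: 1~2, 2~1, 3~4
overlap: 1~2, 3~4
count: 4


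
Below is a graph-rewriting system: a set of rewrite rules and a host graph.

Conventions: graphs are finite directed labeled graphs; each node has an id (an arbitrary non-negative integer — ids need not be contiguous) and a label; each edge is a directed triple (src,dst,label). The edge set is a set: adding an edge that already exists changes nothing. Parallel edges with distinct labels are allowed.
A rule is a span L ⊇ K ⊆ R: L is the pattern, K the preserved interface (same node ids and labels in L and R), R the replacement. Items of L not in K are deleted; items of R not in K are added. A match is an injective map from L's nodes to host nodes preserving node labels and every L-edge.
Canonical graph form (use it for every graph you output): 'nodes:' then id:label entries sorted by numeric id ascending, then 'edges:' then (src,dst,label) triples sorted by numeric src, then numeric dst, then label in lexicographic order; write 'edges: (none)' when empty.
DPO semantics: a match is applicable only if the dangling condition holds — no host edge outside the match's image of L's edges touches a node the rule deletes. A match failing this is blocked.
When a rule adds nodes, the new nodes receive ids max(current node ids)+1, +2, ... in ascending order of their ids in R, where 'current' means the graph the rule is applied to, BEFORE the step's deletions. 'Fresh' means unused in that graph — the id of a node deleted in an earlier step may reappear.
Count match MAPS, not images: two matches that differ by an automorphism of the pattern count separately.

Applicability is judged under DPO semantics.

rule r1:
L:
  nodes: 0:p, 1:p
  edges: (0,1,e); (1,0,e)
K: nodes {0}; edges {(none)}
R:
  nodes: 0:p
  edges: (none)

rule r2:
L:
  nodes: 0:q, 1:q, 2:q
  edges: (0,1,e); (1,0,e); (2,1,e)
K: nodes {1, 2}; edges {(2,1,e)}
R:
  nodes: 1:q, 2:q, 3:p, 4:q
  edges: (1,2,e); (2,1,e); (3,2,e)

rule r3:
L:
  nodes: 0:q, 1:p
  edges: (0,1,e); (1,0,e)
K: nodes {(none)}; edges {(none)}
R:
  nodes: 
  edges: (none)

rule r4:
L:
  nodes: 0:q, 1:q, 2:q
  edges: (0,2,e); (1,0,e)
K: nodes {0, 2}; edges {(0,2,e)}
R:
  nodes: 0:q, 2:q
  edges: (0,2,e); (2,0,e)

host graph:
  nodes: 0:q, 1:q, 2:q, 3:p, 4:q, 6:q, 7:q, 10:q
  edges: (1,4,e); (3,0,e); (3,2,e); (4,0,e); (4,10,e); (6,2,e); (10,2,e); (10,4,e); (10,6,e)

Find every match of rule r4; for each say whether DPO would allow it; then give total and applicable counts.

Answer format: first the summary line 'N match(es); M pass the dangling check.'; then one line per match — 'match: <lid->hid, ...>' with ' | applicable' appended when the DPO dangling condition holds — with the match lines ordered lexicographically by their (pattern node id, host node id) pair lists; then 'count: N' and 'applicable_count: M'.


6 match(es); 2 pass the dangling check.
match: 0->4, 1->1, 2->0 | applicable
match: 0->4, 1->1, 2->10 | applicable
match: 0->4, 1->10, 2->0
match: 0->6, 1->10, 2->2
match: 0->10, 1->4, 2->2
match: 0->10, 1->4, 2->6
count: 6
applicable_count: 2


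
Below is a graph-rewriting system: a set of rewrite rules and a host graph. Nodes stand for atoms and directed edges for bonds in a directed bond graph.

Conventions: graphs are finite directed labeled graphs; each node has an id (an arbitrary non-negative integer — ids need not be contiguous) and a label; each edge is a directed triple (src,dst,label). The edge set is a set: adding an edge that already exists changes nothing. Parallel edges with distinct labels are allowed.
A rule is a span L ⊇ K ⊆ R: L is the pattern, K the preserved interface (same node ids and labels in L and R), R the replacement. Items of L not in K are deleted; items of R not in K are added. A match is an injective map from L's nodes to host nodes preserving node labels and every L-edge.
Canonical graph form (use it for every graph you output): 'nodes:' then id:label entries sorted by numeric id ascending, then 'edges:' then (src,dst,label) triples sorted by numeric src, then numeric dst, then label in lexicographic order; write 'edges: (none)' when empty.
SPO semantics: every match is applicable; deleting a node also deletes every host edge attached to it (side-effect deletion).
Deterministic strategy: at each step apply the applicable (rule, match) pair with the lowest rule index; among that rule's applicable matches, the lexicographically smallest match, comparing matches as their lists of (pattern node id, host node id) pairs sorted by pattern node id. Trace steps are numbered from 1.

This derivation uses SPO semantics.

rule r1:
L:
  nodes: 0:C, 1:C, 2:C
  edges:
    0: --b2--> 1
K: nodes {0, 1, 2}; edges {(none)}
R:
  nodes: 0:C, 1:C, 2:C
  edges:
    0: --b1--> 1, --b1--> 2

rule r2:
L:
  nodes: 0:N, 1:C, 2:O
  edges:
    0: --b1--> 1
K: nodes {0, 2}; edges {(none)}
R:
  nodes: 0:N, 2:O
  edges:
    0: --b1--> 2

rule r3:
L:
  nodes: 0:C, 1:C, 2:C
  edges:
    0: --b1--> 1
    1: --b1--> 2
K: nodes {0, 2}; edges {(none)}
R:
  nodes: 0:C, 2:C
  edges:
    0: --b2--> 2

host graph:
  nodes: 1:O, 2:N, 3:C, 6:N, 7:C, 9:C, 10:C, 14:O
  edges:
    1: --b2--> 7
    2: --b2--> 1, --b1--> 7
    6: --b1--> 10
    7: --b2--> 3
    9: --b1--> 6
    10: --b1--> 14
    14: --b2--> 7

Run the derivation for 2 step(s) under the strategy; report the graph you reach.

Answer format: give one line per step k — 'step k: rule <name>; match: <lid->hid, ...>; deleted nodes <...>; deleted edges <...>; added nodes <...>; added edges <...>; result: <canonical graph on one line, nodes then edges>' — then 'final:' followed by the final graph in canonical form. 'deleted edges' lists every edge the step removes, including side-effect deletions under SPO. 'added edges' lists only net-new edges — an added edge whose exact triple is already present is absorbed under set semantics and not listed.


step 1: rule r1; match: 0->7, 1->3, 2->9; deleted nodes (none); deleted edges (7,3,b2); added nodes (none); added edges (7,3,b1); (7,9,b1); result: nodes: 1:O, 2:N, 3:C, 6:N, 7:C, 9:C, 10:C, 14:O edges: (1,7,b2); (2,1,b2); (2,7,b1); (6,10,b1); (7,3,b1); (7,9,b1); (9,6,b1); (10,14,b1); (14,7,b2)
step 2: rule r2; match: 0->2, 1->7, 2->1; deleted nodes 7; deleted edges (1,7,b2); (2,7,b1); (7,3,b1); (7,9,b1); (14,7,b2); added nodes (none); added edges (2,1,b1); result: nodes: 1:O, 2:N, 3:C, 6:N, 9:C, 10:C, 14:O edges: (2,1,b1); (2,1,b2); (6,10,b1); (9,6,b1); (10,14,b1)
final:
nodes: 1:O, 2:N, 3:C, 6:N, 9:C, 10:C, 14:O
edges: (2,1,b1); (2,1,b2); (6,10,b1); (9,6,b1); (10,14,b1)


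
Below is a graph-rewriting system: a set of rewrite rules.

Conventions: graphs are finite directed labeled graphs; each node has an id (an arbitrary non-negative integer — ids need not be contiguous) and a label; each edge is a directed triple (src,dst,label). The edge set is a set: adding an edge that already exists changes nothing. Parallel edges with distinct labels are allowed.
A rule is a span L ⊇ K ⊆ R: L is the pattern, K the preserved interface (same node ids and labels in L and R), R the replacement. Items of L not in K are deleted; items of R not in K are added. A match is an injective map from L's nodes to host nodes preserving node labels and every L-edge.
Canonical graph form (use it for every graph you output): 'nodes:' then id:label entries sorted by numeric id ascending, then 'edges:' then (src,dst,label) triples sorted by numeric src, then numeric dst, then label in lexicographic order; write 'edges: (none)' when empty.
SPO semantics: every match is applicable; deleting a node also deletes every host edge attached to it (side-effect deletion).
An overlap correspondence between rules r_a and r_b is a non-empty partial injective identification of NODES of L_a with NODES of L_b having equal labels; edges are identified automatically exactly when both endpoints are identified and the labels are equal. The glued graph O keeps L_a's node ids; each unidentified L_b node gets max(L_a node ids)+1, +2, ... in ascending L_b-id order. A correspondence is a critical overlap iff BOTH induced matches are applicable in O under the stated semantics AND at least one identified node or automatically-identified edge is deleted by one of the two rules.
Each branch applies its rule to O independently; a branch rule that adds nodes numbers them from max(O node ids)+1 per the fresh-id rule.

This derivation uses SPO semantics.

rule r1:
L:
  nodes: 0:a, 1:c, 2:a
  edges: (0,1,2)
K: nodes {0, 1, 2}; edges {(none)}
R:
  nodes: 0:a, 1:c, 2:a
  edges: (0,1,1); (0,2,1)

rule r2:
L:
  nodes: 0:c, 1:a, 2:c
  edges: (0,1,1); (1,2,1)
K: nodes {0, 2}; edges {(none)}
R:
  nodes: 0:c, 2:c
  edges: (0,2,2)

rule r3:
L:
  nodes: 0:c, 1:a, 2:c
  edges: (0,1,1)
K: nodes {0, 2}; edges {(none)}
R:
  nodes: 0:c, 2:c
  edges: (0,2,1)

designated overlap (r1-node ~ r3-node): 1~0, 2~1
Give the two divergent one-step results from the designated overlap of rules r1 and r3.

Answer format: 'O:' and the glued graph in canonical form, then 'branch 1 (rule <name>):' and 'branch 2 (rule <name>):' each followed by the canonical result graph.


O:
nodes: 0:a, 1:c, 2:a, 3:c
edges: (0,1,2); (1,2,1)
branch 1 (rule r1):
nodes: 0:a, 1:c, 2:a, 3:c
edges: (0,1,1); (0,2,1); (1,2,1)
branch 2 (rule r3):
nodes: 0:a, 1:c, 3:c
edges: (0,1,2); (1,3,1)


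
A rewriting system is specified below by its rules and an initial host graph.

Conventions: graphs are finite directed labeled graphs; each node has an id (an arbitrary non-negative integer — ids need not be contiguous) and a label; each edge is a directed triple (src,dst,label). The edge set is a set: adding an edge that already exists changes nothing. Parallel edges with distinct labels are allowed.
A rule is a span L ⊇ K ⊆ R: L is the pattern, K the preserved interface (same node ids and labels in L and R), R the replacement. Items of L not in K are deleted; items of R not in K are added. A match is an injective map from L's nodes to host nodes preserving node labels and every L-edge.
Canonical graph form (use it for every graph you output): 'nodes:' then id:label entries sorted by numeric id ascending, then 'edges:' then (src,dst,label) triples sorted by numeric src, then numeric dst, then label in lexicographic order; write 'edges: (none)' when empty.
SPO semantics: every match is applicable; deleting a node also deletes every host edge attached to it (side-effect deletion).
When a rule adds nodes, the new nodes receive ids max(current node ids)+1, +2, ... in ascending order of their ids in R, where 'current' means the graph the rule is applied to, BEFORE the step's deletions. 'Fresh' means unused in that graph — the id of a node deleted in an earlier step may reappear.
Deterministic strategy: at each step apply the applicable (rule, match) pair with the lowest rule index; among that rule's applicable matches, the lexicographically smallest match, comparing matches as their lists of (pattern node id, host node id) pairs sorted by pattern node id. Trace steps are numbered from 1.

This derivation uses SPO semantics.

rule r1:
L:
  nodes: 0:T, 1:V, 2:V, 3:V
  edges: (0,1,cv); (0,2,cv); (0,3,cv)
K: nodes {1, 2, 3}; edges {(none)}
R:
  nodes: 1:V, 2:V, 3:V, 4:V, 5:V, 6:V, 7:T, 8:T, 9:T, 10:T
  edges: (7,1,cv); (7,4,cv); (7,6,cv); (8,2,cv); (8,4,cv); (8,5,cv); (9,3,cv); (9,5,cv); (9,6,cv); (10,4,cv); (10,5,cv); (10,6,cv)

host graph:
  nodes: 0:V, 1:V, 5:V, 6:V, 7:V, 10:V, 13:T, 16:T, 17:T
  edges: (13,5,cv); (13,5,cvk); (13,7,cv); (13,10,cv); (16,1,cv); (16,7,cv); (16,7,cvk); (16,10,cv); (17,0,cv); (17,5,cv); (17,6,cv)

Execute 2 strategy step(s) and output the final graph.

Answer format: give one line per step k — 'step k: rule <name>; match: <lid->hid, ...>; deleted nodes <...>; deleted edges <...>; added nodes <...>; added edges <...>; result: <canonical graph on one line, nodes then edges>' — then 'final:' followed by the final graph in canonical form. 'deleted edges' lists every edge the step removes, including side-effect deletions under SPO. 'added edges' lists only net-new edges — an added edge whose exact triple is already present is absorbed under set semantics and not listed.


step 1: rule r1; match: 0->13, 1->5, 2->7, 3->10; deleted nodes 13; deleted edges (13,5,cv); (13,5,cvk); (13,7,cv); (13,10,cv); added nodes 18, 19, 20, 21, 22, 23, 24; added edges (21,5,cv); (21,18,cv); (21,20,cv); (22,7,cv); (22,18,cv); (22,19,cv); (23,10,cv); (23,19,cv); (23,20,cv); (24,18,cv); (24,19,cv); (24,20,cv); result: nodes: 0:V, 1:V, 5:V, 6:V, 7:V, 10:V, 16:T, 17:T, 18:V, 19:V, 20:V, 21:T, 22:T, 23:T, 24:T edges: (16,1,cv); (16,7,cv); (16,7,cvk); (16,10,cv); (17,0,cv); (17,5,cv); (17,6,cv); (21,5,cv); (21,18,cv); (21,20,cv); (22,7,cv); (22,18,cv); (22,19,cv); (23,10,cv); (23,19,cv); (23,20,cv); (24,18,cv); (24,19,cv); (24,20,cv)
step 2: rule r1; match: 0->16, 1->1, 2->7, 3->10; deleted nodes 16; deleted edges (16,1,cv); (16,7,cv); (16,7,cvk); (16,10,cv); added nodes 25, 26, 27, 28, 29, 30, 31; added edges (28,1,cv); (28,25,cv); (28,27,cv); (29,7,cv); (29,25,cv); (29,26,cv); (30,10,cv); (30,26,cv); (30,27,cv); (31,25,cv); (31,26,cv); (31,27,cv); result: nodes: 0:V, 1:V, 5:V, 6:V, 7:V, 10:V, 17:T, 18:V, 19:V, 20:V, 21:T, 22:T, 23:T, 24:T, 25:V, 26:V, 27:V, 28:T, 29:T, 30:T, 31:T edges: (17,0,cv); (17,5,cv); (17,6,cv); (21,5,cv); (21,18,cv); (21,20,cv); (22,7,cv); (22,18,cv); (22,19,cv); (23,10,cv); (23,19,cv); (23,20,cv); (24,18,cv); (24,19,cv); (24,20,cv); (28,1,cv); (28,25,cv); (28,27,cv); (29,7,cv); (29,25,cv); (29,26,cv); (30,10,cv); (30,26,cv); (30,27,cv); (31,25,cv); (31,26,cv); (31,27,cv)
final:
nodes: 0:V, 1:V, 5:V, 6:V, 7:V, 10:V, 17:T, 18:V, 19:V, 20:V, 21:T, 22:T, 23:T, 24:T, 25:V, 26:V, 27:V, 28:T, 29:T, 30:T, 31:T
edges: (17,0,cv); (17,5,cv); (17,6,cv); (21,5,cv); (21,18,cv); (21,20,cv); (22,7,cv); (22,18,cv); (22,19,cv); (23,10,cv); (23,19,cv); (23,20,cv); (24,18,cv); (24,19,cv); (24,20,cv); (28,1,cv); (28,25,cv); (28,27,cv); (29,7,cv); (29,25,cv); (29,26,cv); (30,10,cv); (30,26,cv); (30,27,cv); (31,25,cv); (31,26,cv); (31,27,cv)


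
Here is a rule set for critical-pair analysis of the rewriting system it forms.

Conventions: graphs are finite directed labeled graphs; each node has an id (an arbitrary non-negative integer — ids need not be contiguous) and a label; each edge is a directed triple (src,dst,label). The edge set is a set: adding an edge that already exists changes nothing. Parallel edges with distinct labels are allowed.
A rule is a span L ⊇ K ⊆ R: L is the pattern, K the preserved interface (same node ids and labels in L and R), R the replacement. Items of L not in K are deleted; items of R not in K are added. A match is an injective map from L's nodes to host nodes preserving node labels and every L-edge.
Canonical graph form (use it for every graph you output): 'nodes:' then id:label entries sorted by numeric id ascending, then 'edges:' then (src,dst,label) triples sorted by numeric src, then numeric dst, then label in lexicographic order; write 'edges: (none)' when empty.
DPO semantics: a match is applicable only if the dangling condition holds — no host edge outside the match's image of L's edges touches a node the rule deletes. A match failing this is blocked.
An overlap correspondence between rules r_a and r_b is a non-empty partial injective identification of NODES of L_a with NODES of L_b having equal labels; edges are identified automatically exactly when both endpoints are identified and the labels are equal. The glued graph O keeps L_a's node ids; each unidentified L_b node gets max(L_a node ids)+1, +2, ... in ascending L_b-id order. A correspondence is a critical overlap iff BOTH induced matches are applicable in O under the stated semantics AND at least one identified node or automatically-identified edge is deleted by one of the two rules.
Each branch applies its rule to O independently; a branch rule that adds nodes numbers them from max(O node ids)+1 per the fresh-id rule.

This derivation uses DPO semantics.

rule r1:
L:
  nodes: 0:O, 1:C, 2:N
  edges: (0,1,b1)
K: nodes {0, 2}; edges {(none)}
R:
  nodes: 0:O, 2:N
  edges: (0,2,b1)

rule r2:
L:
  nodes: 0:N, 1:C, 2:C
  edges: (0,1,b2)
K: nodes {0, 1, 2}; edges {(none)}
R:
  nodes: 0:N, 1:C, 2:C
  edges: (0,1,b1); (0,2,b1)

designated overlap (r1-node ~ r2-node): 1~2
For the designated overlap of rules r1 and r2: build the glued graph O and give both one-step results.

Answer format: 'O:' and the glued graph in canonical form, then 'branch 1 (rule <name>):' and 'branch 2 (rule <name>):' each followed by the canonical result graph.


O:
nodes: 0:O, 1:C, 2:N, 3:N, 4:C
edges: (0,1,b1); (3,4,b2)
branch 1 (rule r1):
nodes: 0:O, 2:N, 3:N, 4:C
edges: (0,2,b1); (3,4,b2)
branch 2 (rule r2):
nodes: 0:O, 1:C, 2:N, 3:N, 4:C
edges: (0,1,b1); (3,1,b1); (3,4,b1)


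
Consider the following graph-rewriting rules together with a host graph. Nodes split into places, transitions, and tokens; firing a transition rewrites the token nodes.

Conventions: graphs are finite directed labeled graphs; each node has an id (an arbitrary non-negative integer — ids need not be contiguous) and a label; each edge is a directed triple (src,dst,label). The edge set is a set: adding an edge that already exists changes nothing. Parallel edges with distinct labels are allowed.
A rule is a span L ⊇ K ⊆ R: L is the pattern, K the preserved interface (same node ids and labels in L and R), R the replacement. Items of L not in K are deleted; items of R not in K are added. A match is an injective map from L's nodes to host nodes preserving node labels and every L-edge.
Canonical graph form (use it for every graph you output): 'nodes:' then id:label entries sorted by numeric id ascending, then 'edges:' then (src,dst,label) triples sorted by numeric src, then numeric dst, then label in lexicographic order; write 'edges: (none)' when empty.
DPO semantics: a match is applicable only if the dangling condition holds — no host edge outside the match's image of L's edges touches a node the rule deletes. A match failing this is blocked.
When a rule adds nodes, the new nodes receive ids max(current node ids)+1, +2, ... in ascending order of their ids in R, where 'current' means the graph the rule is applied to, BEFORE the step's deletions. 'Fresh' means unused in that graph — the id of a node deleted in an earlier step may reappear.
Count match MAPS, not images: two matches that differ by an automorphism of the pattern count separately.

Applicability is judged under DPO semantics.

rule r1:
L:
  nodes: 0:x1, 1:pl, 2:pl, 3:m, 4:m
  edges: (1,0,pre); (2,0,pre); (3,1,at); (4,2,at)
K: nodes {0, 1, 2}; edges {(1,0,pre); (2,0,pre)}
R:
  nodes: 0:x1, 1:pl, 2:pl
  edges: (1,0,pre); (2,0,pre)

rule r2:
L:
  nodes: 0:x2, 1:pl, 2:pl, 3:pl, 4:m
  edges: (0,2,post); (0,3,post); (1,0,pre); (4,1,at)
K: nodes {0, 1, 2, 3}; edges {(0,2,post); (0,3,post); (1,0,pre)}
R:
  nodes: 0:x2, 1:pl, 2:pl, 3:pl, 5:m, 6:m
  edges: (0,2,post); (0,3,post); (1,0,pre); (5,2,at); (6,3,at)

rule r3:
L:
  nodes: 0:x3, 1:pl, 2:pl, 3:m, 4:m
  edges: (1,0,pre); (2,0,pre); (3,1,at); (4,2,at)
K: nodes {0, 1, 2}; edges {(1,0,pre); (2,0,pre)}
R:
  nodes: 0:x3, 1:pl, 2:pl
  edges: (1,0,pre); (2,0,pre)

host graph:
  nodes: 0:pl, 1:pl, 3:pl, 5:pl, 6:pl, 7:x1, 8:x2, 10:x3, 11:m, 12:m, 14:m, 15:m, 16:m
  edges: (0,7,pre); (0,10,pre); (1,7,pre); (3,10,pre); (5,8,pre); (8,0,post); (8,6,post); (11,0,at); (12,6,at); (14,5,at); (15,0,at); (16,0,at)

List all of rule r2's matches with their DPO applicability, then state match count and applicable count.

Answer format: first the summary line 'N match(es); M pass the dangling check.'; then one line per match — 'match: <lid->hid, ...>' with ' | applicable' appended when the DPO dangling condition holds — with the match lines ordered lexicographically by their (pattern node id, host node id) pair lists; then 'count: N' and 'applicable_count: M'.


2 match(es); 2 pass the dangling check.
match: 0->8, 1->5, 2->0, 3->6, 4->14 | applicable
match: 0->8, 1->5, 2->6, 3->0, 4->14 | applicable
count: 2
applicable_count: 2


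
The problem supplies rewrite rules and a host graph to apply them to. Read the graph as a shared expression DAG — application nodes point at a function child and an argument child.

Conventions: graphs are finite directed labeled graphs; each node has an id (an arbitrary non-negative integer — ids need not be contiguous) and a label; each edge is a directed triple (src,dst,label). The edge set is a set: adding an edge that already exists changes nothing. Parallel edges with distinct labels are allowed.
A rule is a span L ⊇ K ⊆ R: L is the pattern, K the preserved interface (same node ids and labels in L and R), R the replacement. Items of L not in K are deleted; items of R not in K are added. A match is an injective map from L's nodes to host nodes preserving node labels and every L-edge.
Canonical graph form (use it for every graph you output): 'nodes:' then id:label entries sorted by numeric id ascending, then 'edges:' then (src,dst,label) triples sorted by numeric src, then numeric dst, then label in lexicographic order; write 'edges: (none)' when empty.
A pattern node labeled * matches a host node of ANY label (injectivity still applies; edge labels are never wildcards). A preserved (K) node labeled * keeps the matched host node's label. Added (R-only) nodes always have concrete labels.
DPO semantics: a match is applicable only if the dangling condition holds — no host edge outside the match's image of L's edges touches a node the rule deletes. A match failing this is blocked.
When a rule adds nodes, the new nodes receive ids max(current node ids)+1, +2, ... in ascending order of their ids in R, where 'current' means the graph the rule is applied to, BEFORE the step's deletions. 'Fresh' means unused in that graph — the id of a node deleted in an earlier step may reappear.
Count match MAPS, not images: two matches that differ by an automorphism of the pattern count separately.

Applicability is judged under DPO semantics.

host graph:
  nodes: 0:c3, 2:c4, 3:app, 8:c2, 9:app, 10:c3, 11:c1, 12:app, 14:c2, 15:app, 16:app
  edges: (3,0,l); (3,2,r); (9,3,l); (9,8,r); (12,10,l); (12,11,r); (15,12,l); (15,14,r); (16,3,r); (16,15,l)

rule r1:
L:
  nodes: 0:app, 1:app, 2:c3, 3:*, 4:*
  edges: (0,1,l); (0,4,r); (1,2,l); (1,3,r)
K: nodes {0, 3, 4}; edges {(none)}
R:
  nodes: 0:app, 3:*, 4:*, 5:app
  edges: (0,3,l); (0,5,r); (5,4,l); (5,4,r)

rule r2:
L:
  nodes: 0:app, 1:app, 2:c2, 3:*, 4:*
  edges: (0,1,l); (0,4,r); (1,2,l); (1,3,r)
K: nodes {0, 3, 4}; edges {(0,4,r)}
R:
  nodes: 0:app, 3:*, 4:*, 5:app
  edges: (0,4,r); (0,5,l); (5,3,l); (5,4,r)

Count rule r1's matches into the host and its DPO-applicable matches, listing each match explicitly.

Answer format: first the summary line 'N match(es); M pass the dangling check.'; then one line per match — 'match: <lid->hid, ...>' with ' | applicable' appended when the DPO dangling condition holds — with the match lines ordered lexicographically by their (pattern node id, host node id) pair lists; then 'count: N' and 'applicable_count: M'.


2 match(es); 1 pass the dangling check.
match: 0->9, 1->3, 2->0, 3->2, 4->8
match: 0->15, 1->12, 2->10, 3->11, 4->14 | applicable
count: 2
applicable_count: 1
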